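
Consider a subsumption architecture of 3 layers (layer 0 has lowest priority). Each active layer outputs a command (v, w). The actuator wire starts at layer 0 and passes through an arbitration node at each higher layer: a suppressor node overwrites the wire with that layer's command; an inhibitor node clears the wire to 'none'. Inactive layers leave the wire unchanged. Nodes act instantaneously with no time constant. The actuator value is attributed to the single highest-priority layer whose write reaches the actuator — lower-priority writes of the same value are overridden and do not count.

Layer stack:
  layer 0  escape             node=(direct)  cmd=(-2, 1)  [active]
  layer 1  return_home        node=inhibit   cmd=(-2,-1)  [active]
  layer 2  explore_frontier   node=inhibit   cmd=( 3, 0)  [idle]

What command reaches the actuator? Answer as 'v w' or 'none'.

none

[0] escape on; wire := (-2, 1)
[1] return_home on (inhibit); wire := none
[2] explore_frontier off; pass none
output none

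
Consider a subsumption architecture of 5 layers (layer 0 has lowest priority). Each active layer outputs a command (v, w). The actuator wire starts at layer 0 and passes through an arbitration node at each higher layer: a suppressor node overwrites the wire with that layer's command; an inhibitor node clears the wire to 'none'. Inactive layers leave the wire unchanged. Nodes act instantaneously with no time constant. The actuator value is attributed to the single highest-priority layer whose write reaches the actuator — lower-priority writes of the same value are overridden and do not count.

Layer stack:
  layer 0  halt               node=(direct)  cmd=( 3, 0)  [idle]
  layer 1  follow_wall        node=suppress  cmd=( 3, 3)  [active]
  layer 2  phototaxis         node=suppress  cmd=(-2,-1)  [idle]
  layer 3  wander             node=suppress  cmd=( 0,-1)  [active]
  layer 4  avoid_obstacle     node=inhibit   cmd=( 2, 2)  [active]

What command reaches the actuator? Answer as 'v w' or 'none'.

none

L0 halt: idle → wire = none
L1 follow_wall: active, suppressor → wire = (3, 3)
L2 phototaxis: idle → wire stays (3, 3)
L3 wander: active, suppressor → wire = (0, -1)
L4 avoid_obstacle: active, inhibitor → wire = none
actuator = none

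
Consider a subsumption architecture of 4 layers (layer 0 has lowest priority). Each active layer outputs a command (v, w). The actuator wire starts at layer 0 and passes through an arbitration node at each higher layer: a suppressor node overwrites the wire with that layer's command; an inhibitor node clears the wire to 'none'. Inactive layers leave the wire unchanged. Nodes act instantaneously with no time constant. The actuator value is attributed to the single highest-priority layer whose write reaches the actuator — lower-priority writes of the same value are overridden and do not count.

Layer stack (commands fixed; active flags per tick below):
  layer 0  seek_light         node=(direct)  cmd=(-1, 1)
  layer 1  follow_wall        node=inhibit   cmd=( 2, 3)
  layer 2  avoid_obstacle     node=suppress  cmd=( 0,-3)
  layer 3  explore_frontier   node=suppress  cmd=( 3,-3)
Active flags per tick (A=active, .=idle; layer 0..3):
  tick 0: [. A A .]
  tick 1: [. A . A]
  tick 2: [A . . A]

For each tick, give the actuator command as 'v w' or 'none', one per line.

0 -3
3 -3
3 -3

tick 0:
  [0] seek_light off; wire := none
  [1] follow_wall on (inhibit); wire := none
  [2] avoid_obstacle on (suppress); wire := (0, -3)
  [3] explore_frontier off; pass (0, -3)
  output (0, -3)
tick 1:
  [0] seek_light off; wire := none
  [1] follow_wall on (inhibit); wire := none
  [2] avoid_obstacle off; pass none
  [3] explore_frontier on (suppress); wire := (3, -3)
  output (3, -3)
tick 2:
  [0] seek_light on; wire := (-1, 1)
  [1] follow_wall off; pass (-1, 1)
  [2] avoid_obstacle off; pass (-1, 1)
  [3] explore_frontier on (suppress); wire := (3, -3)
  output (3, -3)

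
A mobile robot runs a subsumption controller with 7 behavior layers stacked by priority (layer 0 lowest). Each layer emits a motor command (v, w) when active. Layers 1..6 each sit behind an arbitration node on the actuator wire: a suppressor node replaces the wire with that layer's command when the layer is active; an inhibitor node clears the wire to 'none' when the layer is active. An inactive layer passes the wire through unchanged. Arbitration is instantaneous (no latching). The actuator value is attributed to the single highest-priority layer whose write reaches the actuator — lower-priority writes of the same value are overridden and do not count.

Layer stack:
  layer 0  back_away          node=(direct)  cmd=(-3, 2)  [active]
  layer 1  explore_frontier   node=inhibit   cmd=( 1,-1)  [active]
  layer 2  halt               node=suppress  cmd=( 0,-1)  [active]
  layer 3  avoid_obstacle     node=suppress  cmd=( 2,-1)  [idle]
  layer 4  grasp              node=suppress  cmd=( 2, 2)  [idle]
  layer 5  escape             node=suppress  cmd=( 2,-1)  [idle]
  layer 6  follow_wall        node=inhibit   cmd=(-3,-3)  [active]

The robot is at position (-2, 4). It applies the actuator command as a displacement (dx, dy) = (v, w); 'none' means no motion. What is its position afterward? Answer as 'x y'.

-2 4

L0 back_away: active, feeds wire = (-3, 2)
L1 explore_frontier: active, inhibitor → wire = none
L2 halt: active, suppressor → wire = (0, -1)
L3 avoid_obstacle: idle → wire stays (0, -1)
L4 grasp: idle → wire stays (0, -1)
L5 escape: idle → wire stays (0, -1)
L6 follow_wall: active, inhibitor → wire = none
actuator = none
position: (-2, 4) + none = (-2, 4)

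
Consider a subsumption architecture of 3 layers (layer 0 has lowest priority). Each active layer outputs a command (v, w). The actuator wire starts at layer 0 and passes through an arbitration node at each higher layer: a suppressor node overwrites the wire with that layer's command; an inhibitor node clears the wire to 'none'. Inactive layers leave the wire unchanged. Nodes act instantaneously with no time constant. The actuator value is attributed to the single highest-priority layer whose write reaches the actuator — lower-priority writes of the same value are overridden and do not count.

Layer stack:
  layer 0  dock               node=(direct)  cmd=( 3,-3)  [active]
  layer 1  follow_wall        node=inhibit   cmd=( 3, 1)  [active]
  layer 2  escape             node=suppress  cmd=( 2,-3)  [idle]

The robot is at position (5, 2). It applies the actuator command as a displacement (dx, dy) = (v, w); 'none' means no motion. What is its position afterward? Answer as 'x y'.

layer 0 (dock) active — direct: (3, -3)
layer 1 (follow_wall) active — inhibits: none
layer 2 (escape) idle — unchanged: none
→ actuator none
position: (5, 2) + none = (5, 2)

5 2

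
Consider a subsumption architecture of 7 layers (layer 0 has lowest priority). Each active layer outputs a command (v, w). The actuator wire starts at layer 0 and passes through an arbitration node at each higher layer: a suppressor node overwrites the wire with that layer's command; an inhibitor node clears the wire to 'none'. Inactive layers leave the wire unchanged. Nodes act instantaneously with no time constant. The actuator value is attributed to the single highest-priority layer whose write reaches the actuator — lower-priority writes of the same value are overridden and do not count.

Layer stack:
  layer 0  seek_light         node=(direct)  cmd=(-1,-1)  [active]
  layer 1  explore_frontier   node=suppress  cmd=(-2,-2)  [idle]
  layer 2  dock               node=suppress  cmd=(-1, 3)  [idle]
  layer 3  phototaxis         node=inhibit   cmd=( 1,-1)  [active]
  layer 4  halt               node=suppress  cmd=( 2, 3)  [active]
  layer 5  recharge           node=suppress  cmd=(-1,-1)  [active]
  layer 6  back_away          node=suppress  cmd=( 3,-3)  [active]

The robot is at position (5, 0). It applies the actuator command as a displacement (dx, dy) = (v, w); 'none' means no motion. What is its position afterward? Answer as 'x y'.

L0 seek_light: active, feeds wire = (-1, -1)
L1 explore_frontier: idle → wire stays (-1, -1)
L2 dock: idle → wire stays (-1, -1)
L3 phototaxis: active, inhibitor → wire = none
L4 halt: active, suppressor → wire = (2, 3)
L5 recharge: active, suppressor → wire = (-1, -1)
L6 back_away: active, suppressor → wire = (3, -3)
actuator = (3, -3)
position: (5, 0) + (3, -3) = (8, -3)

8 -3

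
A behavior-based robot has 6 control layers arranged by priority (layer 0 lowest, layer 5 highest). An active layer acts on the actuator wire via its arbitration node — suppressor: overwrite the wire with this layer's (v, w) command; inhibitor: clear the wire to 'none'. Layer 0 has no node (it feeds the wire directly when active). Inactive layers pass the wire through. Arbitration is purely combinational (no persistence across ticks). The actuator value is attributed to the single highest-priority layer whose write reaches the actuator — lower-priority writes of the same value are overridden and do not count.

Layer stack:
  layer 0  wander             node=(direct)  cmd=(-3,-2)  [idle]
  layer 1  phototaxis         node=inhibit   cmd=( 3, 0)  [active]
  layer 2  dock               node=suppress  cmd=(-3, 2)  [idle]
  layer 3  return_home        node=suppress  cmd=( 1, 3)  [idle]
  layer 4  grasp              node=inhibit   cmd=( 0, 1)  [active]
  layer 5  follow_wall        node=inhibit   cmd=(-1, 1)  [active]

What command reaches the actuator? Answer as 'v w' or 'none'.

none

[0] wander off; wire := none
[1] phototaxis on (inhibit); wire := none
[2] dock off; pass none
[3] return_home off; pass none
[4] grasp on (inhibit); wire := none
[5] follow_wall on (inhibit); wire := none
output none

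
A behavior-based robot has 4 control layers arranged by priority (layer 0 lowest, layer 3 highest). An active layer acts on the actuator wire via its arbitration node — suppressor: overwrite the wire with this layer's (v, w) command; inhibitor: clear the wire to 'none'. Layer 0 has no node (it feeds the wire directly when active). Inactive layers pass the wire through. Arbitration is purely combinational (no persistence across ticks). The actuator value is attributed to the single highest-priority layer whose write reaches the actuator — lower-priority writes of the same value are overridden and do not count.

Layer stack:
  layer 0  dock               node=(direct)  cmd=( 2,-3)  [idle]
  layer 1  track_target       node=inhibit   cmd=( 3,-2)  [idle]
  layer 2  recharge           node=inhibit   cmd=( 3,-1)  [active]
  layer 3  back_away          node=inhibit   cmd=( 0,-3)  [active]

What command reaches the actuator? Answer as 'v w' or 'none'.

none

layer 0 (dock) idle — none
layer 1 (track_target) idle — unchanged: none
layer 2 (recharge) active — inhibits: none
layer 3 (back_away) active — inhibits: none
→ actuator none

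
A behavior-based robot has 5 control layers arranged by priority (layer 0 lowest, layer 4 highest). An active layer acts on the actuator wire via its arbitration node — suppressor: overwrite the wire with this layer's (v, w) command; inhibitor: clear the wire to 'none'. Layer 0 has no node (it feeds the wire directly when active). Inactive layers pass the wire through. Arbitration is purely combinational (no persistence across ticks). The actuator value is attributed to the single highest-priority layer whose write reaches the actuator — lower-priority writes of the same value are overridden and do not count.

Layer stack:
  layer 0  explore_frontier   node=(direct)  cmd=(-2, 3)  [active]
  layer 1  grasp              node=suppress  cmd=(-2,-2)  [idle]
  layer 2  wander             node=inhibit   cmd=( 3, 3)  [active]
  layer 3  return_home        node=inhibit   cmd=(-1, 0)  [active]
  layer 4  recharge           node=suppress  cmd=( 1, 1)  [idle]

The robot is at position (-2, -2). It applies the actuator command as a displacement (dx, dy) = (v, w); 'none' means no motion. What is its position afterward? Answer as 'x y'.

[0] explore_frontier on; wire := (-2, 3)
[1] grasp off; pass (-2, 3)
[2] wander on (inhibit); wire := none
[3] return_home on (inhibit); wire := none
[4] recharge off; pass none
output none
position: (-2, -2) + none = (-2, -2)

-2 -2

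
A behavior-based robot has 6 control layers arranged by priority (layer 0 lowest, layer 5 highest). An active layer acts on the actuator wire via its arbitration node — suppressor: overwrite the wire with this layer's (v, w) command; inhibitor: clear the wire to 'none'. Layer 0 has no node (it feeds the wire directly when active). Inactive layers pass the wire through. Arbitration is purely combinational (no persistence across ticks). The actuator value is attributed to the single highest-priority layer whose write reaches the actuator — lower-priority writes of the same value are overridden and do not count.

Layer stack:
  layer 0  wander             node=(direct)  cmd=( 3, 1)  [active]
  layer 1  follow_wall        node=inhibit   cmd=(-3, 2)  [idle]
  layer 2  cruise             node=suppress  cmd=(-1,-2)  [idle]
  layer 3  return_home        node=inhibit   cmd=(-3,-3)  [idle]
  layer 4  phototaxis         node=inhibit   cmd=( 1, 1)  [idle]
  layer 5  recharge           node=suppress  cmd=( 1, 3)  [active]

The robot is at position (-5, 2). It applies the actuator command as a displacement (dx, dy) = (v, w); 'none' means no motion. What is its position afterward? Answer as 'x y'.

-4 5

[0] wander on; wire := (3, 1)
[1] follow_wall off; pass (3, 1)
[2] cruise off; pass (3, 1)
[3] return_home off; pass (3, 1)
[4] phototaxis off; pass (3, 1)
[5] recharge on (suppress); wire := (1, 3)
output (1, 3)
position: (-5, 2) + (1, 3) = (-4, 5)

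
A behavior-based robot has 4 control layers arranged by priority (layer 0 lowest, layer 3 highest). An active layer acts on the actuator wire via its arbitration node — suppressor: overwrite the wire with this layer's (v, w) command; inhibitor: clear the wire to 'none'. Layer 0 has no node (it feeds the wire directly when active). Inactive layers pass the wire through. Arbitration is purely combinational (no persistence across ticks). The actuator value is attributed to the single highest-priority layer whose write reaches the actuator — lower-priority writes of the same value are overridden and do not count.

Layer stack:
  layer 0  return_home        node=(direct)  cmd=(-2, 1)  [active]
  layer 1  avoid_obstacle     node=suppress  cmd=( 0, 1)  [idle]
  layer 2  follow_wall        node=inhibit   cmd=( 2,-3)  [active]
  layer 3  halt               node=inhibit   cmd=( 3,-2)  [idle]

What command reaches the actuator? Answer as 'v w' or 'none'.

none

L0 return_home: active, feeds wire = (-2, 1)
L1 avoid_obstacle: idle → wire stays (-2, 1)
L2 follow_wall: active, inhibitor → wire = none
L3 halt: idle → wire stays none
actuator = none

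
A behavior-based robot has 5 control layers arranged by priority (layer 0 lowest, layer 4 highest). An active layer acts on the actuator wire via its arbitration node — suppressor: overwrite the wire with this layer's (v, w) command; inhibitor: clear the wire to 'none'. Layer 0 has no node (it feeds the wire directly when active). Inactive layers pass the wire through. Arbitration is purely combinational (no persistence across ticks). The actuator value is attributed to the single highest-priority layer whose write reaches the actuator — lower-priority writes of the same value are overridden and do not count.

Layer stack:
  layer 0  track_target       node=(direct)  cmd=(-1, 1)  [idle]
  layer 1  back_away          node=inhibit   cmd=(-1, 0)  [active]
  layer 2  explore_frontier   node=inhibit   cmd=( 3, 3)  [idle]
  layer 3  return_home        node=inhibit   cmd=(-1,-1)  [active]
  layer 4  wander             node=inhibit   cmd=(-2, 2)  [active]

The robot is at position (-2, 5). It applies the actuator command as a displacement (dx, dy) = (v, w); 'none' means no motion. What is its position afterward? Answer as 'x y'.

-2 5

[0] track_target off; wire := none
[1] back_away on (inhibit); wire := none
[2] explore_frontier off; pass none
[3] return_home on (inhibit); wire := none
[4] wander on (inhibit); wire := none
output none
position: (-2, 5) + none = (-2, 5)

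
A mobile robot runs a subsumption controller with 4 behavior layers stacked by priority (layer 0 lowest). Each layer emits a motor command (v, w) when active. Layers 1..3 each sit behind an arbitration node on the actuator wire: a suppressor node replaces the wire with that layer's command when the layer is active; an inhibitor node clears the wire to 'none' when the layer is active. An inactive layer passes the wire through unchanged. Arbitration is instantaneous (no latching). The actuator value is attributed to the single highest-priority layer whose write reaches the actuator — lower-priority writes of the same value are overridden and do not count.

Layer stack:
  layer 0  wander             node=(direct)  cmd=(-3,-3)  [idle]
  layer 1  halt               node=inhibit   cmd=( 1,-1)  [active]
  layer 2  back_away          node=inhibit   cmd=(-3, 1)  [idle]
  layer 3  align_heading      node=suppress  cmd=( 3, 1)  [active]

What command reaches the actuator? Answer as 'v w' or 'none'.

layer 0 (wander) idle — none
layer 1 (halt) active — inhibits: none
layer 2 (back_away) idle — unchanged: none
layer 3 (align_heading) active — suppresses: (3, 1)
→ actuator (3, 1)

3 1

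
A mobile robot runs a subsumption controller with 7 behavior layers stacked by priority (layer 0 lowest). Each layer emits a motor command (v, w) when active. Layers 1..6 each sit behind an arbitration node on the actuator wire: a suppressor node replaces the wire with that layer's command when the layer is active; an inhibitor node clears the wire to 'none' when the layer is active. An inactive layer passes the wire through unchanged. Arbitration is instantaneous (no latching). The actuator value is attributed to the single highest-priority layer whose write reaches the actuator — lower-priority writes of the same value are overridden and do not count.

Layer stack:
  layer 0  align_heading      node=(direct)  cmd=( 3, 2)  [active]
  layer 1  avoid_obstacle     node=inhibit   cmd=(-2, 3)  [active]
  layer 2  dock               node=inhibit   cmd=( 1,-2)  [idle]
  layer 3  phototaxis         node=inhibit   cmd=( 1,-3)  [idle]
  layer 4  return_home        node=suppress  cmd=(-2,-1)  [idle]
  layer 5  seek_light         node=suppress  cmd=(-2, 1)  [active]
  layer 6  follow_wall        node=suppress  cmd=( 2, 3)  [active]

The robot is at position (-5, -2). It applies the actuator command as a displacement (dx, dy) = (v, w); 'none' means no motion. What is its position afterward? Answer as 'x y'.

[0] align_heading on; wire := (3, 2)
[1] avoid_obstacle on (inhibit); wire := none
[2] dock off; pass none
[3] phototaxis off; pass none
[4] return_home off; pass none
[5] seek_light on (suppress); wire := (-2, 1)
[6] follow_wall on (suppress); wire := (2, 3)
output (2, 3)
position: (-5, -2) + (2, 3) = (-3, 1)

-3 1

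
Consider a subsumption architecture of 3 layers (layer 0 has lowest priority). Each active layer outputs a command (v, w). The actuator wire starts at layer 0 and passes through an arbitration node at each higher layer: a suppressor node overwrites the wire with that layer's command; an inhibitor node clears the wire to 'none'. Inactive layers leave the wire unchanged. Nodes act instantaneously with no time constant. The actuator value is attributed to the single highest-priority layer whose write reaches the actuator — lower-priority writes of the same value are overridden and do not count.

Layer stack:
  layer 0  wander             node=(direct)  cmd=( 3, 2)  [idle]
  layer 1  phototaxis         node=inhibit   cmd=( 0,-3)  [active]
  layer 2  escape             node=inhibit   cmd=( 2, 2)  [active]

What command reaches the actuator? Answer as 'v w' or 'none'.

[0] wander off; wire := none
[1] phototaxis on (inhibit); wire := none
[2] escape on (inhibit); wire := none
output none

none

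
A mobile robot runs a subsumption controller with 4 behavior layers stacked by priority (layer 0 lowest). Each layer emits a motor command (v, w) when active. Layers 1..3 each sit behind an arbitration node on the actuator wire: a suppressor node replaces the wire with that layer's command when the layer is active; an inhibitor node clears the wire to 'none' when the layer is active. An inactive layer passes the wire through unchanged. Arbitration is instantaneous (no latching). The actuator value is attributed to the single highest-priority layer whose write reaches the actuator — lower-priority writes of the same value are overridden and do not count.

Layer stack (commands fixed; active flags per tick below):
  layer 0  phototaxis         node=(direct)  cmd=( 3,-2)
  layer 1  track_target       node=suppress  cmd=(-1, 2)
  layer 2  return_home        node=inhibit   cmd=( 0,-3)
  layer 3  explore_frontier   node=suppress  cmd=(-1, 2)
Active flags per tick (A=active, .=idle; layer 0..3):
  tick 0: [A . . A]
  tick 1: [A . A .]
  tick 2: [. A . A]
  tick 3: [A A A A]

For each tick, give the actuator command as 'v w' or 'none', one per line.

-1 2
none
-1 2
-1 2

tick 0:
  L0 phototaxis: active, feeds wire = (3, -2)
  L1 track_target: idle → wire stays (3, -2)
  L2 return_home: idle → wire stays (3, -2)
  L3 explore_frontier: active, suppressor → wire = (-1, 2)
  actuator = (-1, 2)
tick 1:
  L0 phototaxis: active, feeds wire = (3, -2)
  L1 track_target: idle → wire stays (3, -2)
  L2 return_home: active, inhibitor → wire = none
  L3 explore_frontier: idle → wire stays none
  actuator = none
tick 2:
  L0 phototaxis: idle → wire = none
  L1 track_target: active, suppressor → wire = (-1, 2)
  L2 return_home: idle → wire stays (-1, 2)
  L3 explore_frontier: active, suppressor → wire = (-1, 2)
  actuator = (-1, 2)
tick 3:
  L0 phototaxis: active, feeds wire = (3, -2)
  L1 track_target: active, suppressor → wire = (-1, 2)
  L2 return_home: active, inhibitor → wire = none
  L3 explore_frontier: active, suppressor → wire = (-1, 2)
  actuator = (-1, 2)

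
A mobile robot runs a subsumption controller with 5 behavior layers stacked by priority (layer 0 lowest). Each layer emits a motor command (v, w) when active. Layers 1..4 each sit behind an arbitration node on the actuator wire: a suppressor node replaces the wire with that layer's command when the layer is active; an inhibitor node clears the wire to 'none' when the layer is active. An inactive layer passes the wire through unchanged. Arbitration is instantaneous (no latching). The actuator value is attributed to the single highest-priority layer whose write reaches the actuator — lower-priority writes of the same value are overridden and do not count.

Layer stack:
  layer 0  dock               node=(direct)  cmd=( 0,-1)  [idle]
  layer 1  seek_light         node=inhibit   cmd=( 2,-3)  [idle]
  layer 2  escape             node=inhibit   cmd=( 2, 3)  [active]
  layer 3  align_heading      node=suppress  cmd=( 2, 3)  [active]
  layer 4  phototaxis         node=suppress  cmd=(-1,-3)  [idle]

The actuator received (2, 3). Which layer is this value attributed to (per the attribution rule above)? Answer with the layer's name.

align_heading

layer 0 (dock) idle — none
layer 1 (seek_light) idle — unchanged: none
layer 2 (escape) active — inhibits: none
layer 3 (align_heading) active — suppresses: (2, 3)
layer 4 (phototaxis) idle — unchanged: (2, 3)
→ actuator (2, 3)
last writer: layer 3 = align_heading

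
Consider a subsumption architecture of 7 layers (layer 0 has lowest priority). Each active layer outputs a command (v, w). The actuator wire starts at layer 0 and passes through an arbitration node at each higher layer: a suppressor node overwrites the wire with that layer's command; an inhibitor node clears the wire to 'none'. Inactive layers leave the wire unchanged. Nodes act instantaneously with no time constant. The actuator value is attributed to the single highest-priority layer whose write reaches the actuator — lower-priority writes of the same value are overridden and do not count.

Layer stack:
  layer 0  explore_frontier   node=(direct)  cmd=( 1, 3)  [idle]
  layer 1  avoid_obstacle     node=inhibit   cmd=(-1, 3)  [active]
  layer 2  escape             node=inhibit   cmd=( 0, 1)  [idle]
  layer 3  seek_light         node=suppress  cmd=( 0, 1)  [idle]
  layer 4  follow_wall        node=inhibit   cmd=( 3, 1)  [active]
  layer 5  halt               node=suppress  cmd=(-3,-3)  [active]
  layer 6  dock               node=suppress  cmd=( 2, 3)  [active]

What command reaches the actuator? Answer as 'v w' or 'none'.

2 3

[0] explore_frontier off; wire := none
[1] avoid_obstacle on (inhibit); wire := none
[2] escape off; pass none
[3] seek_light off; pass none
[4] follow_wall on (inhibit); wire := none
[5] halt on (suppress); wire := (-3, -3)
[6] dock on (suppress); wire := (2, 3)
output (2, 3)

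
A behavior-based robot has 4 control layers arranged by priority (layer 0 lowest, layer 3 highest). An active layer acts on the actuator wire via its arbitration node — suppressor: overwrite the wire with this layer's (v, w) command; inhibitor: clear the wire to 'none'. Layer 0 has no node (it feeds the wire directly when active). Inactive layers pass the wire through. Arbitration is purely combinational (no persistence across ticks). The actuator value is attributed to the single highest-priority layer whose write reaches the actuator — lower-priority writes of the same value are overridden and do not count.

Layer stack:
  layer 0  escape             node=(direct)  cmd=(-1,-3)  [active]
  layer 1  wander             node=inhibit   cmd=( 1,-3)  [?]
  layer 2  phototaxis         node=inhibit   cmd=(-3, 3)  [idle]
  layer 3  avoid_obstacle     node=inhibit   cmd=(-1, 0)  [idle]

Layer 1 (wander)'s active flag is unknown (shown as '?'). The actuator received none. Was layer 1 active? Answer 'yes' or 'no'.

yes

If layer 1 is active=yes:
  actuator would be none
If layer 1 is active=no:
  actuator would be (-1, -3)
Observed none, so layer 1 was active.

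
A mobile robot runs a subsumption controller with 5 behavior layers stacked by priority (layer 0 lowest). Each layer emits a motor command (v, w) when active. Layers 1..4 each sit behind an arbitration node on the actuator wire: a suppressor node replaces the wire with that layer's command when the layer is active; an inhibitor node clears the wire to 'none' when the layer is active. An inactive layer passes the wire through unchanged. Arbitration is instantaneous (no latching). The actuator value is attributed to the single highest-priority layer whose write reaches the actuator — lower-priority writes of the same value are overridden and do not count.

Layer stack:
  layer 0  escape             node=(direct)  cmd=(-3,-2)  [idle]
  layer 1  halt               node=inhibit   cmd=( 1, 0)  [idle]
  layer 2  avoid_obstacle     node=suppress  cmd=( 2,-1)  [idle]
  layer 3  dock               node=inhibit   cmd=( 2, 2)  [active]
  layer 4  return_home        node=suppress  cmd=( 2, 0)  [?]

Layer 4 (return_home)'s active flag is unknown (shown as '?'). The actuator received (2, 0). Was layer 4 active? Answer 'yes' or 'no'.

If layer 4 is active=yes:
  actuator would be (2, 0)
If layer 4 is active=no:
  actuator would be none
Observed (2, 0), so layer 4 was active.

yes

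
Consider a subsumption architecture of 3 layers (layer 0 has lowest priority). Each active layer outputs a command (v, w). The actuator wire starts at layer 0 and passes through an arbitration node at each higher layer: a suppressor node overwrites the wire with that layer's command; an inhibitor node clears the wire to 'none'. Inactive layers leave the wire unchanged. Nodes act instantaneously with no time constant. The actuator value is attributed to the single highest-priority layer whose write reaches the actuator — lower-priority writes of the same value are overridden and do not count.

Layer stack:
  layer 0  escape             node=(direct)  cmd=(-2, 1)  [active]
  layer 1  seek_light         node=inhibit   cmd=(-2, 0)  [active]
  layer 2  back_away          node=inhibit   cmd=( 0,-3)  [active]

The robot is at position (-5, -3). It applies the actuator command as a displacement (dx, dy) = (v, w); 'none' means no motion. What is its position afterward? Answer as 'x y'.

-5 -3

L0 escape: active, feeds wire = (-2, 1)
L1 seek_light: active, inhibitor → wire = none
L2 back_away: active, inhibitor → wire = none
actuator = none
position: (-5, -3) + none = (-5, -3)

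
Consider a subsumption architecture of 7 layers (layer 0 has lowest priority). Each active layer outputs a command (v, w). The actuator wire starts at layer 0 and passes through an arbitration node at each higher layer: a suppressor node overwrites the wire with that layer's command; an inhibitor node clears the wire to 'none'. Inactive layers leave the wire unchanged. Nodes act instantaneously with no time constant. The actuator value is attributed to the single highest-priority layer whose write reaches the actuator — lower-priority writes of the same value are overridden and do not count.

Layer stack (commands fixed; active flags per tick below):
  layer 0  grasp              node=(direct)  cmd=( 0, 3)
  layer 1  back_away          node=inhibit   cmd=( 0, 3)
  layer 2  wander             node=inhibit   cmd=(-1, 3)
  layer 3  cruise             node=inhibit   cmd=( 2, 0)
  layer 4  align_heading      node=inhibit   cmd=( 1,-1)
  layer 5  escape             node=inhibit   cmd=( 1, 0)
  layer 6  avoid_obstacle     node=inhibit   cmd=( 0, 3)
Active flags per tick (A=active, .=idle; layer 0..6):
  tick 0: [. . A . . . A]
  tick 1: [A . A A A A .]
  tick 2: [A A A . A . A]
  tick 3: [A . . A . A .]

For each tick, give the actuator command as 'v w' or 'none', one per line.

tick 0:
  [0] grasp off; wire := none
  [1] back_away off; pass none
  [2] wander on (inhibit); wire := none
  [3] cruise off; pass none
  [4] align_heading off; pass none
  [5] escape off; pass none
  [6] avoid_obstacle on (inhibit); wire := none
  output none
tick 1:
  [0] grasp on; wire := (0, 3)
  [1] back_away off; pass (0, 3)
  [2] wander on (inhibit); wire := none
  [3] cruise on (inhibit); wire := none
  [4] align_heading on (inhibit); wire := none
  [5] escape on (inhibit); wire := none
  [6] avoid_obstacle off; pass none
  output none
tick 2:
  [0] grasp on; wire := (0, 3)
  [1] back_away on (inhibit); wire := none
  [2] wander on (inhibit); wire := none
  [3] cruise off; pass none
  [4] align_heading on (inhibit); wire := none
  [5] escape off; pass none
  [6] avoid_obstacle on (inhibit); wire := none
  output none
tick 3:
  [0] grasp on; wire := (0, 3)
  [1] back_away off; pass (0, 3)
  [2] wander off; pass (0, 3)
  [3] cruise on (inhibit); wire := none
  [4] align_heading off; pass none
  [5] escape on (inhibit); wire := none
  [6] avoid_obstacle off; pass none
  output none

none
none
none
none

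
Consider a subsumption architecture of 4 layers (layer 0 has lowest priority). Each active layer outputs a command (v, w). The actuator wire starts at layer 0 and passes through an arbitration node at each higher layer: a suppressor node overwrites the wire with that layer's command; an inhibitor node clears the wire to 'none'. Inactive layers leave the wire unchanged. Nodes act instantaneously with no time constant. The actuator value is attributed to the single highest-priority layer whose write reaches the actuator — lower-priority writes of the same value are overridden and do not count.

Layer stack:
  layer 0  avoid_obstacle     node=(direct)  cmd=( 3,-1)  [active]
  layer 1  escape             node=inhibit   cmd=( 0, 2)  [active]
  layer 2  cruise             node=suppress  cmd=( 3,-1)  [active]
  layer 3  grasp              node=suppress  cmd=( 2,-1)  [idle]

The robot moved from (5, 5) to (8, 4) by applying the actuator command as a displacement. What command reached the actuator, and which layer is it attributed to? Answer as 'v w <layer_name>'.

3 -1 cruise

displacement = (8, 4) − (5, 5) = (3, -1)
layer 0 (avoid_obstacle) active — direct: (3, -1)
layer 1 (escape) active — inhibits: none
layer 2 (cruise) active — suppresses: (3, -1)
layer 3 (grasp) idle — unchanged: (3, -1)
→ actuator (3, -1) — from layer 2 (cruise)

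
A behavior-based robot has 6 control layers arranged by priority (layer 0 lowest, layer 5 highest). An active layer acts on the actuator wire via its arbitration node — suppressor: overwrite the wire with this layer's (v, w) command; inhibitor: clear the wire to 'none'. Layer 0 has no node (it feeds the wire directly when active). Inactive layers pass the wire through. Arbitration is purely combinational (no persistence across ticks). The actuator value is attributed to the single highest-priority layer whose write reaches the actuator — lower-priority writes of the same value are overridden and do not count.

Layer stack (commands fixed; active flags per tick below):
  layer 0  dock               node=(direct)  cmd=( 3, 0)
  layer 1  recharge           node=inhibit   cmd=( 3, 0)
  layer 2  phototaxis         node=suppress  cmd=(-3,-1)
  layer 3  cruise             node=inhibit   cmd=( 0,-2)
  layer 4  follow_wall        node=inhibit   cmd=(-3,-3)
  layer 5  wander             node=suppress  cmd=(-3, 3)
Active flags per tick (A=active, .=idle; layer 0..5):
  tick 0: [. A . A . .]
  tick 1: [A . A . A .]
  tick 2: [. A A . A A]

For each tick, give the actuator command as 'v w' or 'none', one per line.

none
none
-3 3

tick 0:
  L0 dock: idle → wire = none
  L1 recharge: active, inhibitor → wire = none
  L2 phototaxis: idle → wire stays none
  L3 cruise: active, inhibitor → wire = none
  L4 follow_wall: idle → wire stays none
  L5 wander: idle → wire stays none
  actuator = none
tick 1:
  L0 dock: active, feeds wire = (3, 0)
  L1 recharge: idle → wire stays (3, 0)
  L2 phototaxis: active, suppressor → wire = (-3, -1)
  L3 cruise: idle → wire stays (-3, -1)
  L4 follow_wall: active, inhibitor → wire = none
  L5 wander: idle → wire stays none
  actuator = none
tick 2:
  L0 dock: idle → wire = none
  L1 recharge: active, inhibitor → wire = none
  L2 phototaxis: active, suppressor → wire = (-3, -1)
  L3 cruise: idle → wire stays (-3, -1)
  L4 follow_wall: active, inhibitor → wire = none
  L5 wander: active, suppressor → wire = (-3, 3)
  actuator = (-3, 3)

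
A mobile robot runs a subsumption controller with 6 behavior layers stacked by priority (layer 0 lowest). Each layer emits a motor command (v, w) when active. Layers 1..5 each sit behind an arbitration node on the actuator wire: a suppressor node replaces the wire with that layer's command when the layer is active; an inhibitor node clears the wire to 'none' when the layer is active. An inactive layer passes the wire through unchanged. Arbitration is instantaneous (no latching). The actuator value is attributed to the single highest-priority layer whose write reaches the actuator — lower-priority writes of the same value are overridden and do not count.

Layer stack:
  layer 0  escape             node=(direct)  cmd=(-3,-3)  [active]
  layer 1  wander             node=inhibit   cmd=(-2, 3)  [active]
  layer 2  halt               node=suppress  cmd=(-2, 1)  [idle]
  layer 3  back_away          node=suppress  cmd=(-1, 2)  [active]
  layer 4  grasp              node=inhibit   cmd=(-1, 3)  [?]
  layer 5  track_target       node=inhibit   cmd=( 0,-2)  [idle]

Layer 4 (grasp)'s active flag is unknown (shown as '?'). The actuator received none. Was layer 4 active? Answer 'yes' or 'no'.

If layer 4 is active=yes:
  actuator would be none
If layer 4 is active=no:
  actuator would be (-1, 2)
Observed none, so layer 4 was active.

yes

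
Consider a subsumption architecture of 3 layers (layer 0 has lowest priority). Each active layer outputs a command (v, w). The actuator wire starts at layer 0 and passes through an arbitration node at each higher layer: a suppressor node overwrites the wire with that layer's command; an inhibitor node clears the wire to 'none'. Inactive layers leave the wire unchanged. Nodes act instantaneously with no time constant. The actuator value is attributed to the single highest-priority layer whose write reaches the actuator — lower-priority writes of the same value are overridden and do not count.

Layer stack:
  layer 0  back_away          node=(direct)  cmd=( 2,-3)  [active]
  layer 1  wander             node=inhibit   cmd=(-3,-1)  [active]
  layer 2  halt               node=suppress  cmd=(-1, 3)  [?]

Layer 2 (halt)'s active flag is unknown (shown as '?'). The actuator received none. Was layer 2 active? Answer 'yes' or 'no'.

no

If layer 2 is active=yes:
  actuator would be (-1, 3)
If layer 2 is active=no:
  actuator would be none
Observed none, so layer 2 was idle.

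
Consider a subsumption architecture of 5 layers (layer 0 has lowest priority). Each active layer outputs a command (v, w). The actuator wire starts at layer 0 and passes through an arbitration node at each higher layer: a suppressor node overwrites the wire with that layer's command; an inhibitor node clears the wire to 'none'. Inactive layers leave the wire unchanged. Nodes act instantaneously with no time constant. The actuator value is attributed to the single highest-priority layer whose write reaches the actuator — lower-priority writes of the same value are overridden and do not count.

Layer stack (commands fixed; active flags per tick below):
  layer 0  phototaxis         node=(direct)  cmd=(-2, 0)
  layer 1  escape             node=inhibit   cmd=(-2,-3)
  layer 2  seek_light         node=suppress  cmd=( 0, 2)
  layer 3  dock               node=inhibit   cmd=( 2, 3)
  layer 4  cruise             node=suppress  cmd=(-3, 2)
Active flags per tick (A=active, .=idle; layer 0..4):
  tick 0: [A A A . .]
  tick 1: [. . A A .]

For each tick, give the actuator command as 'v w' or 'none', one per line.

tick 0:
  [0] phototaxis on; wire := (-2, 0)
  [1] escape on (inhibit); wire := none
  [2] seek_light on (suppress); wire := (0, 2)
  [3] dock off; pass (0, 2)
  [4] cruise off; pass (0, 2)
  output (0, 2)
tick 1:
  [0] phototaxis off; wire := none
  [1] escape off; pass none
  [2] seek_light on (suppress); wire := (0, 2)
  [3] dock on (inhibit); wire := none
  [4] cruise off; pass none
  output none

0 2
none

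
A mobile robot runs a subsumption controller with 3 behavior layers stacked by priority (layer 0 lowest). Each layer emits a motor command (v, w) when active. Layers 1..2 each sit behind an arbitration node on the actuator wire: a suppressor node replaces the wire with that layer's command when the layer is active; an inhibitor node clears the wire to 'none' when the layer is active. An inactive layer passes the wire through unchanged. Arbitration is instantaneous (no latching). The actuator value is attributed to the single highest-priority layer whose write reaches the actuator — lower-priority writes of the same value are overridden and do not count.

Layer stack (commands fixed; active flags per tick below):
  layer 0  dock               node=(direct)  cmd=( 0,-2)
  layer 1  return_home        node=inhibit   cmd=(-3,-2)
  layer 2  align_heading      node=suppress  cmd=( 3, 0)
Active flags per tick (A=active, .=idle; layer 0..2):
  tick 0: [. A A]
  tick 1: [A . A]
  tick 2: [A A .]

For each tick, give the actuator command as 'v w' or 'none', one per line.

3 0
3 0
none

tick 0:
  L0 dock: idle → wire = none
  L1 return_home: active, inhibitor → wire = none
  L2 align_heading: active, suppressor → wire = (3, 0)
  actuator = (3, 0)
tick 1:
  L0 dock: active, feeds wire = (0, -2)
  L1 return_home: idle → wire stays (0, -2)
  L2 align_heading: active, suppressor → wire = (3, 0)
  actuator = (3, 0)
tick 2:
  L0 dock: active, feeds wire = (0, -2)
  L1 return_home: active, inhibitor → wire = none
  L2 align_heading: idle → wire stays none
  actuator = none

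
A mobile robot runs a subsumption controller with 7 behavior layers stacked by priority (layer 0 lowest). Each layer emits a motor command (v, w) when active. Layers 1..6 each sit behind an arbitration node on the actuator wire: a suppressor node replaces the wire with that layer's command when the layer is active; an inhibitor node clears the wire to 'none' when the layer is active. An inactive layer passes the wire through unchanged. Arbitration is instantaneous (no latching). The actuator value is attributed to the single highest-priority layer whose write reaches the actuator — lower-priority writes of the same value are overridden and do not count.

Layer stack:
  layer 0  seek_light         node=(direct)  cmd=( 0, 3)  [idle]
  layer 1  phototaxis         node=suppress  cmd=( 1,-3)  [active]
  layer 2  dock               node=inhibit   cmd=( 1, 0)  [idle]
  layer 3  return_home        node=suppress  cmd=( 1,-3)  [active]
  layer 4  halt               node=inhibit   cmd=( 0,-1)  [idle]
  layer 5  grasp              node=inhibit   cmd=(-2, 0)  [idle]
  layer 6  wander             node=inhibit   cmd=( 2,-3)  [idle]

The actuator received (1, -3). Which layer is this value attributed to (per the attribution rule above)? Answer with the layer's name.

return_home

[0] seek_light off; wire := none
[1] phototaxis on (suppress); wire := (1, -3)
[2] dock off; pass (1, -3)
[3] return_home on (suppress); wire := (1, -3)
[4] halt off; pass (1, -3)
[5] grasp off; pass (1, -3)
[6] wander off; pass (1, -3)
output (1, -3)
last writer: layer 3 = return_home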